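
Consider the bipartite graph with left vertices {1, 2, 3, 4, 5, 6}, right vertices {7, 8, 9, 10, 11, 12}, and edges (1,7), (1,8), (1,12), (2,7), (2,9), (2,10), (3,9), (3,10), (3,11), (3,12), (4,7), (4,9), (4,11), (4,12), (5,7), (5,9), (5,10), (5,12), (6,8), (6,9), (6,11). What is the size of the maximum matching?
6 (matching: (1,12), (2,10), (3,11), (4,9), (5,7), (6,8); upper bound min(|L|,|R|) = min(6,6) = 6)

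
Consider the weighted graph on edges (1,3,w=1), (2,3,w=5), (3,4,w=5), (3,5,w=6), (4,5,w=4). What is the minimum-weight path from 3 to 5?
6 (path: 3 -> 5; weights 6 = 6)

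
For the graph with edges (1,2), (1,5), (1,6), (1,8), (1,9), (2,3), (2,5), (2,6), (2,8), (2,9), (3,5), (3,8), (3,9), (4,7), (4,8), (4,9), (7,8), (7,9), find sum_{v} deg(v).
36 (handshake: sum of degrees = 2|E| = 2 x 18 = 36)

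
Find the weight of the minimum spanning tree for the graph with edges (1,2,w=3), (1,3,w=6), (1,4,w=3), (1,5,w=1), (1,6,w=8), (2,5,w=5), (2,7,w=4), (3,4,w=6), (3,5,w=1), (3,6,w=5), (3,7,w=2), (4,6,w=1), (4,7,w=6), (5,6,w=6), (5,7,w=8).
11 (MST edges: (1,2,w=3), (1,4,w=3), (1,5,w=1), (3,5,w=1), (3,7,w=2), (4,6,w=1); sum of weights 3 + 3 + 1 + 1 + 2 + 1 = 11)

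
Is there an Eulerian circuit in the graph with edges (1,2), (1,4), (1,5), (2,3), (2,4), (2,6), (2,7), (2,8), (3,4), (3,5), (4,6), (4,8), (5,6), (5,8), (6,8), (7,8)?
No (4 vertices have odd degree: {1, 3, 4, 8}; Eulerian circuit requires 0)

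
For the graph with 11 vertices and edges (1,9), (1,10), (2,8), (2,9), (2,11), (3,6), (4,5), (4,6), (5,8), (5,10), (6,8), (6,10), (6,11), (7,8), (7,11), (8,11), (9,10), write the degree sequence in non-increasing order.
[5, 5, 4, 4, 3, 3, 3, 2, 2, 2, 1] (degrees: deg(1)=2, deg(2)=3, deg(3)=1, deg(4)=2, deg(5)=3, deg(6)=5, deg(7)=2, deg(8)=5, deg(9)=3, deg(10)=4, deg(11)=4)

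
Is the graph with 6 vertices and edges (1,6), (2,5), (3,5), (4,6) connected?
No, it has 2 components: {1, 4, 6}, {2, 3, 5}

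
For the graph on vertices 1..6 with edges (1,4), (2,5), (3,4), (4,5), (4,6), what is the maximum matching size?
2 (matching: (2,5), (4,6); upper bound floor(n/2) = floor(6/2) = 3)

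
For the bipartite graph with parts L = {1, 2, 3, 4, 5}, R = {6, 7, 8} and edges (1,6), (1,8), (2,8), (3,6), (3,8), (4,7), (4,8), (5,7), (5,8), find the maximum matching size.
3 (matching: (1,8), (3,6), (4,7); upper bound min(|L|,|R|) = min(5,3) = 3)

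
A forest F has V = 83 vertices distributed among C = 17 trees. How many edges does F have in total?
66 (Each of the 17 component trees on V_i vertices has V_i - 1 edges; summing gives V - C = 83 - 17 = 66)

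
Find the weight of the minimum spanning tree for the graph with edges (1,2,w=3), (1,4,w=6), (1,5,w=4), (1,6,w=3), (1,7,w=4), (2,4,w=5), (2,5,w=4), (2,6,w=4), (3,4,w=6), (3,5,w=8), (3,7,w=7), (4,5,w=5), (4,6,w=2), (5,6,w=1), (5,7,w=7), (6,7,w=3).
18 (MST edges: (1,2,w=3), (1,6,w=3), (3,4,w=6), (4,6,w=2), (5,6,w=1), (6,7,w=3); sum of weights 3 + 3 + 6 + 2 + 1 + 3 = 18)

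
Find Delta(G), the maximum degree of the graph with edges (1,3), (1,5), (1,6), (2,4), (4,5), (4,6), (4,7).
4 (attained at vertex 4)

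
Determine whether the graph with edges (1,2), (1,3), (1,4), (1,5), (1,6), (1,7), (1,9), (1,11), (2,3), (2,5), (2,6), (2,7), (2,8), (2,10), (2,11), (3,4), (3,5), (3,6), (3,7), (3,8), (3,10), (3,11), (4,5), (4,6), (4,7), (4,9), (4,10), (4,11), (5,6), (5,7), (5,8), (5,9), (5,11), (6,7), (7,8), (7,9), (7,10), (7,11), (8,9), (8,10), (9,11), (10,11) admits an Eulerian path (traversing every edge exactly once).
Yes (the graph is connected and exactly 2 vertices have odd degree: {3, 5}; any Eulerian path must start and end at those)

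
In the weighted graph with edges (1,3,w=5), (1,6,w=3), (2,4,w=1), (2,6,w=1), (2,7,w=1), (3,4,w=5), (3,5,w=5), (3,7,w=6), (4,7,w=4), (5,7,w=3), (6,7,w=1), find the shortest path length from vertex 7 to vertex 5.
3 (path: 7 -> 5; weights 3 = 3)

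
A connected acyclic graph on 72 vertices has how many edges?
71 (A tree on V vertices has V - 1 edges, so 72 - 1 = 71)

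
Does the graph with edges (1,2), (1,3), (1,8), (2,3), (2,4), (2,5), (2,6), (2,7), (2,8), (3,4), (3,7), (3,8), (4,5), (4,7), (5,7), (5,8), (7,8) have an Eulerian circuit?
No (6 vertices have odd degree: {1, 2, 3, 6, 7, 8}; Eulerian circuit requires 0)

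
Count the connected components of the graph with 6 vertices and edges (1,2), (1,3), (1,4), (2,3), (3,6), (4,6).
2 (components: {1, 2, 3, 4, 6}, {5})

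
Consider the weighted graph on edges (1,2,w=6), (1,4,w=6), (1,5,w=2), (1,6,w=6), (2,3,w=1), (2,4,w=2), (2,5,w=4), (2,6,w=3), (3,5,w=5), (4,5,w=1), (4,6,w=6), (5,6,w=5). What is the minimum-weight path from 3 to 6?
4 (path: 3 -> 2 -> 6; weights 1 + 3 = 4)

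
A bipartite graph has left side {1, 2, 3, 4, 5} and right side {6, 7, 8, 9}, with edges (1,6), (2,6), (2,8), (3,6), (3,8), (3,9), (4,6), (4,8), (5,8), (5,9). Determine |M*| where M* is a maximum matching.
3 (matching: (1,6), (2,8), (3,9); upper bound min(|L|,|R|) = min(5,4) = 4)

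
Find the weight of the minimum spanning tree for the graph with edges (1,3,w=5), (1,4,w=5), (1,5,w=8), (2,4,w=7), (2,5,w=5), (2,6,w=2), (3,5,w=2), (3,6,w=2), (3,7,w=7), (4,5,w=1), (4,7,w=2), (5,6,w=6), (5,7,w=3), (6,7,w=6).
14 (MST edges: (1,3,w=5), (2,6,w=2), (3,5,w=2), (3,6,w=2), (4,5,w=1), (4,7,w=2); sum of weights 5 + 2 + 2 + 2 + 1 + 2 = 14)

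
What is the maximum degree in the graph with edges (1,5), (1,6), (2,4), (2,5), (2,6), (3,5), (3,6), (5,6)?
4 (attained at vertices 5, 6)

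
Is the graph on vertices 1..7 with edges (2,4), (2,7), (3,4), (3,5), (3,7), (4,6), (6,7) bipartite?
Yes. Partition: {1, 2, 3, 6}, {4, 5, 7}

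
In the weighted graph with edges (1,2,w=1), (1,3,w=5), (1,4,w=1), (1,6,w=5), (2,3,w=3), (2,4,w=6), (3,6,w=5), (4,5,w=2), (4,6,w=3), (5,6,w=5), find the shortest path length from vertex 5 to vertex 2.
4 (path: 5 -> 4 -> 1 -> 2; weights 2 + 1 + 1 = 4)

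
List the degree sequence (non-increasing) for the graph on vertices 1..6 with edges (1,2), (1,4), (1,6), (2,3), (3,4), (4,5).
[3, 3, 2, 2, 1, 1] (degrees: deg(1)=3, deg(2)=2, deg(3)=2, deg(4)=3, deg(5)=1, deg(6)=1)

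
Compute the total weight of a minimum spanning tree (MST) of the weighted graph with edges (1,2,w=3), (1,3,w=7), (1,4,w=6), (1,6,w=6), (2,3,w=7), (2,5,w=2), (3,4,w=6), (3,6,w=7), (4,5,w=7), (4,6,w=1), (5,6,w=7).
18 (MST edges: (1,2,w=3), (1,4,w=6), (2,5,w=2), (3,4,w=6), (4,6,w=1); sum of weights 3 + 6 + 2 + 6 + 1 = 18)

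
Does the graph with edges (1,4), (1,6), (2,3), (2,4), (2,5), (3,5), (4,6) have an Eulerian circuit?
No (2 vertices have odd degree: {2, 4}; Eulerian circuit requires 0)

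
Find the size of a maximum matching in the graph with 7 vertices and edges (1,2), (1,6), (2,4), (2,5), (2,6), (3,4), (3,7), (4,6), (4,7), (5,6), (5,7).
3 (matching: (2,6), (3,4), (5,7); upper bound floor(n/2) = floor(7/2) = 3)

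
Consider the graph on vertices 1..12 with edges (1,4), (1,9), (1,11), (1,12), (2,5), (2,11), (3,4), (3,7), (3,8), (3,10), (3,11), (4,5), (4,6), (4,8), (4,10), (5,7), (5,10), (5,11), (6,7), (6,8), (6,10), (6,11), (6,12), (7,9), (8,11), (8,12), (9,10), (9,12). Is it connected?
Yes (BFS from 1 visits [1, 4, 9, 11, 12, 3, 5, 6, 8, 10, 7, 2] — all 12 vertices reached)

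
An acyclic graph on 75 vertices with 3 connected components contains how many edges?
72 (Each of the 3 component trees on V_i vertices has V_i - 1 edges; summing gives V - C = 75 - 3 = 72)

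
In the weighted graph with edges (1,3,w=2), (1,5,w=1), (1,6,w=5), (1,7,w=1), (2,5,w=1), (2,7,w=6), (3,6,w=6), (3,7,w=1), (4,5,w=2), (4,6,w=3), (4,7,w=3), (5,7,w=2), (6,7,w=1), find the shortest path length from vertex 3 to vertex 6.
2 (path: 3 -> 7 -> 6; weights 1 + 1 = 2)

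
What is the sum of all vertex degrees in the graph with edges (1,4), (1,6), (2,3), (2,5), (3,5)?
10 (handshake: sum of degrees = 2|E| = 2 x 5 = 10)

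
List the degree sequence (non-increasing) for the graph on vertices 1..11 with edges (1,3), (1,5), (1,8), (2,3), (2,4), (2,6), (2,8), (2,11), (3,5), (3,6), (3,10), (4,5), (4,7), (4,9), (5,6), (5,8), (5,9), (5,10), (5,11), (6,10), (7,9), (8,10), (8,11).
[8, 5, 5, 5, 4, 4, 4, 3, 3, 3, 2] (degrees: deg(1)=3, deg(2)=5, deg(3)=5, deg(4)=4, deg(5)=8, deg(6)=4, deg(7)=2, deg(8)=5, deg(9)=3, deg(10)=4, deg(11)=3)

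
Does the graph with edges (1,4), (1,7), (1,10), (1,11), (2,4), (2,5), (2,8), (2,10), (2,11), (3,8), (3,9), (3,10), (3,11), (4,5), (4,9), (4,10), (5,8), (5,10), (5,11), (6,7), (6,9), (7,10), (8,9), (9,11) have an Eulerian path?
No (6 vertices have odd degree: {2, 4, 5, 7, 9, 11}; Eulerian path requires 0 or 2)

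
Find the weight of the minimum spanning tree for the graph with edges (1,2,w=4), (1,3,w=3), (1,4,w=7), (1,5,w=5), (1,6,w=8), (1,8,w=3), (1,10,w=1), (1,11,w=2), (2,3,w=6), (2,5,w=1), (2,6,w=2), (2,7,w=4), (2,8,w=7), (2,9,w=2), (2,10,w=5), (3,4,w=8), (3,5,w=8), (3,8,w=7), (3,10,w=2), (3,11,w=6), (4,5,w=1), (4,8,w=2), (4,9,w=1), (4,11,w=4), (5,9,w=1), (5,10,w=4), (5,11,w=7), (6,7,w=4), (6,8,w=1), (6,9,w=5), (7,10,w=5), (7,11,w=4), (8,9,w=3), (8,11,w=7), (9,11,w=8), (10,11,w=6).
18 (MST edges: (1,8,w=3), (1,10,w=1), (1,11,w=2), (2,5,w=1), (2,6,w=2), (2,7,w=4), (3,10,w=2), (4,5,w=1), (4,9,w=1), (6,8,w=1); sum of weights 3 + 1 + 2 + 1 + 2 + 4 + 2 + 1 + 1 + 1 = 18)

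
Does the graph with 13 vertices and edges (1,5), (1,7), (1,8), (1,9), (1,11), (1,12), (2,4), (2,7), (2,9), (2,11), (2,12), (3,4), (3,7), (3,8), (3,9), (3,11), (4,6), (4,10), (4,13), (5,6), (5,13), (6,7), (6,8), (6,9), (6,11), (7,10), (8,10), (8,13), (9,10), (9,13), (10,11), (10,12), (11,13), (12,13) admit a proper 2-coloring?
Yes. Partition: {1, 2, 3, 6, 10, 13}, {4, 5, 7, 8, 9, 11, 12}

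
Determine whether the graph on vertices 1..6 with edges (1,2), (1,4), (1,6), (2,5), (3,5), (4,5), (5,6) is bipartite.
Yes. Partition: {1, 5}, {2, 3, 4, 6}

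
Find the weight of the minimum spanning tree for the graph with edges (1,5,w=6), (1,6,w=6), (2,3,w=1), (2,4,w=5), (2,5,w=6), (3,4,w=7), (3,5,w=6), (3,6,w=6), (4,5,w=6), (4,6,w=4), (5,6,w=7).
22 (MST edges: (1,5,w=6), (1,6,w=6), (2,3,w=1), (2,4,w=5), (4,6,w=4); sum of weights 6 + 6 + 1 + 5 + 4 = 22)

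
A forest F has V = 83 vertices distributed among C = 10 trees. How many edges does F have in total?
73 (Each of the 10 component trees on V_i vertices has V_i - 1 edges; summing gives V - C = 83 - 10 = 73)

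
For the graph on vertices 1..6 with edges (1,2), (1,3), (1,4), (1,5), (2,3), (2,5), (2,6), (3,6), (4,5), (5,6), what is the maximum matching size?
3 (matching: (1,3), (2,6), (4,5); upper bound floor(n/2) = floor(6/2) = 3)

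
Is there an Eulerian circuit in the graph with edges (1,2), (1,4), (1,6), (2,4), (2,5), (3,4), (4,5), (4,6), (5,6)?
No (6 vertices have odd degree: {1, 2, 3, 4, 5, 6}; Eulerian circuit requires 0)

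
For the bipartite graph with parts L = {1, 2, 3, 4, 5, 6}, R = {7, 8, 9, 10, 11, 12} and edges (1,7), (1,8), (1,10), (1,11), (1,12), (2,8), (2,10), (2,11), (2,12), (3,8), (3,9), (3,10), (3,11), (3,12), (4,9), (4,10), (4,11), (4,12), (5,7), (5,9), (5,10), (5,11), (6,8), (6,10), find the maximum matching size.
6 (matching: (1,12), (2,11), (3,10), (4,9), (5,7), (6,8); upper bound min(|L|,|R|) = min(6,6) = 6)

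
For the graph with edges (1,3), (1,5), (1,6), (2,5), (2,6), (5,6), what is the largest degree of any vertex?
3 (attained at vertices 1, 5, 6)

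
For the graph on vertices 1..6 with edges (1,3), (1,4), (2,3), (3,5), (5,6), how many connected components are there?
1 (components: {1, 2, 3, 4, 5, 6})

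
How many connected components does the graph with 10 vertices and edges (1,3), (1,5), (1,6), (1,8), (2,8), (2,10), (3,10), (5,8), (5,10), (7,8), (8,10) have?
3 (components: {1, 2, 3, 5, 6, 7, 8, 10}, {4}, {9})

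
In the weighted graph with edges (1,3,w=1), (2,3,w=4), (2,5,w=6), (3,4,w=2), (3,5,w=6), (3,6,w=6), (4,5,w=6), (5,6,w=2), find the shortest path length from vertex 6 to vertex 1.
7 (path: 6 -> 3 -> 1; weights 6 + 1 = 7)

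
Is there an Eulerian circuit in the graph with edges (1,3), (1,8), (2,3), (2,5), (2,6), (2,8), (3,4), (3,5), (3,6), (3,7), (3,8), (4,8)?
No (2 vertices have odd degree: {3, 7}; Eulerian circuit requires 0)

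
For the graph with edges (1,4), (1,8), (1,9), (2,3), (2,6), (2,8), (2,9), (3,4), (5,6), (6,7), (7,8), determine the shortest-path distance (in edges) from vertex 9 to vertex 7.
3 (path: 9 -> 2 -> 8 -> 7, 3 edges)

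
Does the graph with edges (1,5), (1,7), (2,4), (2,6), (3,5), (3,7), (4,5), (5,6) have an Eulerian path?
Yes — and in fact it has an Eulerian circuit (the graph is connected and all 7 vertices have even degree)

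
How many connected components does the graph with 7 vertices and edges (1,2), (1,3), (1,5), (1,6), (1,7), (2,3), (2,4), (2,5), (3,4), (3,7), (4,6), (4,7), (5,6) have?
1 (components: {1, 2, 3, 4, 5, 6, 7})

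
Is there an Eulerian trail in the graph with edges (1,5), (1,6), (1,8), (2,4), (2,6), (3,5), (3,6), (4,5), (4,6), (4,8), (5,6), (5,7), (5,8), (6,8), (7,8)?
Yes (the graph is connected and exactly 2 vertices have odd degree: {1, 8}; any Eulerian path must start and end at those)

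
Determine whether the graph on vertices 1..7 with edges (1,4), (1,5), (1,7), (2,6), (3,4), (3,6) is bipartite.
Yes. Partition: {1, 2, 3}, {4, 5, 6, 7}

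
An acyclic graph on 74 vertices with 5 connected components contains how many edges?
69 (Each of the 5 component trees on V_i vertices has V_i - 1 edges; summing gives V - C = 74 - 5 = 69)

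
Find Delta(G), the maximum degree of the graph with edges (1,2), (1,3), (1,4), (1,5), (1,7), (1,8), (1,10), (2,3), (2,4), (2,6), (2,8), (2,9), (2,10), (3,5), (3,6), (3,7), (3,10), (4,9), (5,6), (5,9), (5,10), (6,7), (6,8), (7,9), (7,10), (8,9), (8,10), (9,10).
7 (attained at vertices 1, 2, 10)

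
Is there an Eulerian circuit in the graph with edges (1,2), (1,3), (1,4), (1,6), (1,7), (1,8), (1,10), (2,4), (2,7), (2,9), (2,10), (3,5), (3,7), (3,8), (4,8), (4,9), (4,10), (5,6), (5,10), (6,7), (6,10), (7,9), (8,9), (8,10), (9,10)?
No (8 vertices have odd degree: {1, 2, 4, 5, 7, 8, 9, 10}; Eulerian circuit requires 0)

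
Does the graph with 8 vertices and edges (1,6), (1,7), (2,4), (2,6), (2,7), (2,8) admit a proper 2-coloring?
Yes. Partition: {1, 2, 3, 5}, {4, 6, 7, 8}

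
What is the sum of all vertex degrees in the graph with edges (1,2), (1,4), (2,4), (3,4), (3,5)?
10 (handshake: sum of degrees = 2|E| = 2 x 5 = 10)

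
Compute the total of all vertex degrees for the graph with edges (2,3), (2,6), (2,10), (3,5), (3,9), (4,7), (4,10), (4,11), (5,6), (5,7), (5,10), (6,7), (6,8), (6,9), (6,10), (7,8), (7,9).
34 (handshake: sum of degrees = 2|E| = 2 x 17 = 34)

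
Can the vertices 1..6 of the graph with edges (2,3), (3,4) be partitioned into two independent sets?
Yes. Partition: {1, 2, 4, 5, 6}, {3}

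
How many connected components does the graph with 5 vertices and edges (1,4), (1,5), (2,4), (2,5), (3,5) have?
1 (components: {1, 2, 3, 4, 5})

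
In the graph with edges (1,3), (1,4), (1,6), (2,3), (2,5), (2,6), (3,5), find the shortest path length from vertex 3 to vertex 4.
2 (path: 3 -> 1 -> 4, 2 edges)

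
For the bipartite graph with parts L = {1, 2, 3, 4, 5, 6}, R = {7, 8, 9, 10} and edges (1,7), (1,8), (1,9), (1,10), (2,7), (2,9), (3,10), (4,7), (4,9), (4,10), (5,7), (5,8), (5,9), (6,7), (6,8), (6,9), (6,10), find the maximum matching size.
4 (matching: (1,10), (2,9), (4,7), (5,8); upper bound min(|L|,|R|) = min(6,4) = 4)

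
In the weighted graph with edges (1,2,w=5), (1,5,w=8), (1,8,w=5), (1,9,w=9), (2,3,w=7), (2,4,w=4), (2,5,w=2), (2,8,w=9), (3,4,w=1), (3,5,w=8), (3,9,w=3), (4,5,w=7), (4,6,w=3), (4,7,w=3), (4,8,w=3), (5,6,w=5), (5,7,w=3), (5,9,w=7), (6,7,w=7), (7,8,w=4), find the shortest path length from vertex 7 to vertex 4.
3 (path: 7 -> 4; weights 3 = 3)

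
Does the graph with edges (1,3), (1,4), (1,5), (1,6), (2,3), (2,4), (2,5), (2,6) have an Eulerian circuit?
Yes (the graph is connected and all 6 vertices have even degree)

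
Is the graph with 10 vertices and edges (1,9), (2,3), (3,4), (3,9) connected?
No, it has 6 components: {1, 2, 3, 4, 9}, {5}, {6}, {7}, {8}, {10}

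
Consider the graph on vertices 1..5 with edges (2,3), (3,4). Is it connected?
No, it has 3 components: {1}, {2, 3, 4}, {5}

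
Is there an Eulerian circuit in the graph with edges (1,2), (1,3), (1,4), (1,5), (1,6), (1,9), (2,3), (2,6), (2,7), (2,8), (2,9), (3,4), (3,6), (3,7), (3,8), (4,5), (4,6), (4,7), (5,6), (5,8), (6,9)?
No (4 vertices have odd degree: {4, 7, 8, 9}; Eulerian circuit requires 0)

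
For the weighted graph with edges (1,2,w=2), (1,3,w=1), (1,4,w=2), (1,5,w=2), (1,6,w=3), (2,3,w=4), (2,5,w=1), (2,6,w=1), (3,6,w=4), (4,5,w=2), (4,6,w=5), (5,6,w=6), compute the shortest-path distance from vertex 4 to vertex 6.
4 (path: 4 -> 5 -> 2 -> 6; weights 2 + 1 + 1 = 4)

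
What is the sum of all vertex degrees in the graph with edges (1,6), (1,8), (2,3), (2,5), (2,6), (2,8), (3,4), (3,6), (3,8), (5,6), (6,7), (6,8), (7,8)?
26 (handshake: sum of degrees = 2|E| = 2 x 13 = 26)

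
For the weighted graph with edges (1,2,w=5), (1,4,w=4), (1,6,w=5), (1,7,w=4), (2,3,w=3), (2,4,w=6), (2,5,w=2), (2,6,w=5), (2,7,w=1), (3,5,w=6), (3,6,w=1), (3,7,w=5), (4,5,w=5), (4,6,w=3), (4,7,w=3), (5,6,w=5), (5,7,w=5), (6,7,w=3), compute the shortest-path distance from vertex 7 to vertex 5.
3 (path: 7 -> 2 -> 5; weights 1 + 2 = 3)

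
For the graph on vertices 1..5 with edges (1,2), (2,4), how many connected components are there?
3 (components: {1, 2, 4}, {3}, {5})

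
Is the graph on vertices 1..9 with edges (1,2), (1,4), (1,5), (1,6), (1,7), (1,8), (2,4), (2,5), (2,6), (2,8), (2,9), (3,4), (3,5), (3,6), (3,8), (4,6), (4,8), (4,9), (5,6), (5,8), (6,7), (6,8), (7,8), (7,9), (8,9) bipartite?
No (odd cycle of length 3: 8 -> 1 -> 7 -> 8)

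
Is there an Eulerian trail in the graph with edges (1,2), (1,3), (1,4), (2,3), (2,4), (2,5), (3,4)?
No (4 vertices have odd degree: {1, 3, 4, 5}; Eulerian path requires 0 or 2)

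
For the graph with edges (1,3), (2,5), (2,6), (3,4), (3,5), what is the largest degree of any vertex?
3 (attained at vertex 3)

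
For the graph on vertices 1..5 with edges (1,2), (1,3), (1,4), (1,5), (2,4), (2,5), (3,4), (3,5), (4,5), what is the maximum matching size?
2 (matching: (1,4), (3,5); upper bound floor(n/2) = floor(5/2) = 2)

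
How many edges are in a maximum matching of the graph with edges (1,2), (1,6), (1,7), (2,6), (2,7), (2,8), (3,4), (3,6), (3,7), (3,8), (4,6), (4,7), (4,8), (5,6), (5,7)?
4 (matching: (1,7), (2,8), (3,4), (5,6); upper bound floor(n/2) = floor(8/2) = 4)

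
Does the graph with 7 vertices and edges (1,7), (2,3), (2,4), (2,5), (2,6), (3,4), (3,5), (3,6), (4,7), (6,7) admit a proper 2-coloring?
No (odd cycle of length 3: 2 -> 6 -> 3 -> 2)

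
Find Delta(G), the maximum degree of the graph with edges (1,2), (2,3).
2 (attained at vertex 2)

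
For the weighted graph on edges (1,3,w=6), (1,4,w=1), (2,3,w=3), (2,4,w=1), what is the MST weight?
5 (MST edges: (1,4,w=1), (2,3,w=3), (2,4,w=1); sum of weights 1 + 3 + 1 = 5)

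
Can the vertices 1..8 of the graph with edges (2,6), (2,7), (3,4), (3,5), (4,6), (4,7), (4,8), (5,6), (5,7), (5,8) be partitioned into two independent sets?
Yes. Partition: {1, 2, 4, 5}, {3, 6, 7, 8}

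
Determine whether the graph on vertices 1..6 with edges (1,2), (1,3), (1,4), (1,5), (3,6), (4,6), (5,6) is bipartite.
Yes. Partition: {1, 6}, {2, 3, 4, 5}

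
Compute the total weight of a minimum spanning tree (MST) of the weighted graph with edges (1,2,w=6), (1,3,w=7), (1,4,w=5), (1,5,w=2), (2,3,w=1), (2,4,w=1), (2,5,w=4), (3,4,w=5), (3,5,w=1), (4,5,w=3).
5 (MST edges: (1,5,w=2), (2,3,w=1), (2,4,w=1), (3,5,w=1); sum of weights 2 + 1 + 1 + 1 = 5)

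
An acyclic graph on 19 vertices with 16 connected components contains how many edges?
3 (Each of the 16 component trees on V_i vertices has V_i - 1 edges; summing gives V - C = 19 - 16 = 3)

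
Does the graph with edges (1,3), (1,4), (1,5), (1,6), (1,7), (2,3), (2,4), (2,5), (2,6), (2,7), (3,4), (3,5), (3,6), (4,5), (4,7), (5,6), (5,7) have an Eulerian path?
No (4 vertices have odd degree: {1, 2, 3, 4}; Eulerian path requires 0 or 2)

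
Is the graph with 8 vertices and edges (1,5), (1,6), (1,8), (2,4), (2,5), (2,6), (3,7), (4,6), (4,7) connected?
Yes (BFS from 1 visits [1, 5, 6, 8, 2, 4, 7, 3] — all 8 vertices reached)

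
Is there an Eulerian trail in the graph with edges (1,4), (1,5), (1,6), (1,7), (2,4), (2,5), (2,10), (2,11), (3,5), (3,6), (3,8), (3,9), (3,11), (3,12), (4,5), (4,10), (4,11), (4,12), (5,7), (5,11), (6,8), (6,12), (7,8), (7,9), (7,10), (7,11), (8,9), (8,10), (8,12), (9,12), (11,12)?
Yes — and in fact it has an Eulerian circuit (the graph is connected and all 12 vertices have even degree)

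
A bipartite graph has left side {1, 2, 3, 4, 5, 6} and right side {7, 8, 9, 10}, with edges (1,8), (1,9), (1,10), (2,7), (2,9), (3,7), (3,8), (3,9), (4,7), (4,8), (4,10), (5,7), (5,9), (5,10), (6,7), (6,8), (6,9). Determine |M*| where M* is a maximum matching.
4 (matching: (1,10), (2,9), (3,8), (4,7); upper bound min(|L|,|R|) = min(6,4) = 4)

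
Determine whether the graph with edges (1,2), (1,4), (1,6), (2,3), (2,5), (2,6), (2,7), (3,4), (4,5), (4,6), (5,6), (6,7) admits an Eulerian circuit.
No (4 vertices have odd degree: {1, 2, 5, 6}; Eulerian circuit requires 0)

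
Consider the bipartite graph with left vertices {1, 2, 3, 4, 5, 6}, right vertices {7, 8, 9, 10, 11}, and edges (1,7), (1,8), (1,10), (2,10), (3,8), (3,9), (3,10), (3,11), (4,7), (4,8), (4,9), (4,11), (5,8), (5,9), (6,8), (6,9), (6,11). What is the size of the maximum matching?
5 (matching: (1,10), (3,11), (4,7), (5,8), (6,9); upper bound min(|L|,|R|) = min(6,5) = 5)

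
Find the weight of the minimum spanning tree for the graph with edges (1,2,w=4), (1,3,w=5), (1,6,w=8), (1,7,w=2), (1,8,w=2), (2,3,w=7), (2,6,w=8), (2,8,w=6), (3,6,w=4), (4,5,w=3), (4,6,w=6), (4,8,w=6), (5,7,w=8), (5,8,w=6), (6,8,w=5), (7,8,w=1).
25 (MST edges: (1,2,w=4), (1,3,w=5), (1,8,w=2), (3,6,w=4), (4,5,w=3), (4,8,w=6), (7,8,w=1); sum of weights 4 + 5 + 2 + 4 + 3 + 6 + 1 = 25)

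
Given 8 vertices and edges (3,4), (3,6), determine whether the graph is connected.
No, it has 6 components: {1}, {2}, {3, 4, 6}, {5}, {7}, {8}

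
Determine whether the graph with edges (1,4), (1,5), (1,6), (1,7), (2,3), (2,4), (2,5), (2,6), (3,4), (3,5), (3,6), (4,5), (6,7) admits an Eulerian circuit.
Yes (the graph is connected and all 7 vertices have even degree)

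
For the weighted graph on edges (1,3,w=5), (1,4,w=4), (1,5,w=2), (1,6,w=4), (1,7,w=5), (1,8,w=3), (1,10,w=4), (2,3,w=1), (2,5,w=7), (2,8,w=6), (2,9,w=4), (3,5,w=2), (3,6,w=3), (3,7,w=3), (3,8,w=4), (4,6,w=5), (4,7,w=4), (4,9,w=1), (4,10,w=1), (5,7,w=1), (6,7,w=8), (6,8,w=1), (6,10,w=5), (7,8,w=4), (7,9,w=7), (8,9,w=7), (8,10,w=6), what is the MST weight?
16 (MST edges: (1,5,w=2), (1,8,w=3), (1,10,w=4), (2,3,w=1), (3,5,w=2), (4,9,w=1), (4,10,w=1), (5,7,w=1), (6,8,w=1); sum of weights 2 + 3 + 4 + 1 + 2 + 1 + 1 + 1 + 1 = 16)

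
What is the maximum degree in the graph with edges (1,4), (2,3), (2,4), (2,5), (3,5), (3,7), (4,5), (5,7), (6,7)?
4 (attained at vertex 5)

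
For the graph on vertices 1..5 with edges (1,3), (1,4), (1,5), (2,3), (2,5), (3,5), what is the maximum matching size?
2 (matching: (1,4), (2,5); upper bound floor(n/2) = floor(5/2) = 2)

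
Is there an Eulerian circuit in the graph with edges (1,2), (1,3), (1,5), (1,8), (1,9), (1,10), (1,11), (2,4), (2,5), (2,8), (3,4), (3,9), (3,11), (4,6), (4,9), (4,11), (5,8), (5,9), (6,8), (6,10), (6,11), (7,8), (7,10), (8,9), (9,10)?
No (2 vertices have odd degree: {1, 4}; Eulerian circuit requires 0)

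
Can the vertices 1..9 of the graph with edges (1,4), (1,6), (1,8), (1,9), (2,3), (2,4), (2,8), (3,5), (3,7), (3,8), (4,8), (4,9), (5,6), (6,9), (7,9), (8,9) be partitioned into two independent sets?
No (odd cycle of length 3: 4 -> 1 -> 8 -> 4)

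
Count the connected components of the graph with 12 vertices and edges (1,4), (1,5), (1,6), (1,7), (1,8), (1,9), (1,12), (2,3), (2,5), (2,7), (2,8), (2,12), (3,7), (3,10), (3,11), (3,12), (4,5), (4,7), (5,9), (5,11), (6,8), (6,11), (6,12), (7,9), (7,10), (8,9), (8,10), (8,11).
1 (components: {1, 2, 3, 4, 5, 6, 7, 8, 9, 10, 11, 12})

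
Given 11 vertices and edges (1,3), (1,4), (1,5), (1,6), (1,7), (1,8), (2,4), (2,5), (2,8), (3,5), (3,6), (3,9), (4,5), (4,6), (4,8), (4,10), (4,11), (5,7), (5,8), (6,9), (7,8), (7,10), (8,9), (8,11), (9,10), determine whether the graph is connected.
Yes (BFS from 1 visits [1, 3, 4, 5, 6, 7, 8, 9, 2, 10, 11] — all 11 vertices reached)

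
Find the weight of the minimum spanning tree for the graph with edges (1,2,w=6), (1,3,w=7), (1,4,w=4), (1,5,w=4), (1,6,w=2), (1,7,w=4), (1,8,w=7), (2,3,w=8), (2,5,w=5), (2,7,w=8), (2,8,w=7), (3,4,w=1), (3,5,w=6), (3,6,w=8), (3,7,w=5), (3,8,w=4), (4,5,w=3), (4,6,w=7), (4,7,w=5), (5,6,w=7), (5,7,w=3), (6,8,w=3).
21 (MST edges: (1,4,w=4), (1,6,w=2), (2,5,w=5), (3,4,w=1), (4,5,w=3), (5,7,w=3), (6,8,w=3); sum of weights 4 + 2 + 5 + 1 + 3 + 3 + 3 = 21)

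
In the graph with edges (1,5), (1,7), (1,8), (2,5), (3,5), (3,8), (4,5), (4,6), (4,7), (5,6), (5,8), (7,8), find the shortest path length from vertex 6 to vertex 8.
2 (path: 6 -> 5 -> 8, 2 edges)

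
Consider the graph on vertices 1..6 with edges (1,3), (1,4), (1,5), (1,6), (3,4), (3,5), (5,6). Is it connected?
No, it has 2 components: {1, 3, 4, 5, 6}, {2}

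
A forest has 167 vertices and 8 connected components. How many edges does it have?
159 (Each of the 8 component trees on V_i vertices has V_i - 1 edges; summing gives V - C = 167 - 8 = 159)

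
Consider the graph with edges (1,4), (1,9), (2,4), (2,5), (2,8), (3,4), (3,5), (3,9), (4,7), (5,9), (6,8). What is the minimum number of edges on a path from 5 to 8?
2 (path: 5 -> 2 -> 8, 2 edges)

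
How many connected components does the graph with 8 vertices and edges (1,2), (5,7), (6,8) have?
5 (components: {1, 2}, {3}, {4}, {5, 7}, {6, 8})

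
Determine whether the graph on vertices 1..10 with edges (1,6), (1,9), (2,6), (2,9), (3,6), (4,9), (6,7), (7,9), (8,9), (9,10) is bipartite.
Yes. Partition: {1, 2, 3, 4, 5, 7, 8, 10}, {6, 9}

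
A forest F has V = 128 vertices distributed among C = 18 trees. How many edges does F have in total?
110 (Each of the 18 component trees on V_i vertices has V_i - 1 edges; summing gives V - C = 128 - 18 = 110)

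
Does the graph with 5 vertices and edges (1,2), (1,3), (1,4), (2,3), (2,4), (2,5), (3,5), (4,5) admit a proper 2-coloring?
No (odd cycle of length 3: 4 -> 1 -> 2 -> 4)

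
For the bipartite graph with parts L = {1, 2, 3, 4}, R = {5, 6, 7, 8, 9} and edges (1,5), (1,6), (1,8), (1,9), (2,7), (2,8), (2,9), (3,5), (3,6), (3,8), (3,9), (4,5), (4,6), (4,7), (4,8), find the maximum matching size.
4 (matching: (1,9), (2,8), (3,6), (4,7); upper bound min(|L|,|R|) = min(4,5) = 4)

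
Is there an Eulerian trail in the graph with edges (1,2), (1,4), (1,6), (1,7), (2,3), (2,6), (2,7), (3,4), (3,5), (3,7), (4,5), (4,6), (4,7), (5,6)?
Yes (the graph is connected and exactly 2 vertices have odd degree: {4, 5}; any Eulerian path must start and end at those)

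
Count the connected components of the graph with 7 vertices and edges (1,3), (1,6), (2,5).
4 (components: {1, 3, 6}, {2, 5}, {4}, {7})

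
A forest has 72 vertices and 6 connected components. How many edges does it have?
66 (Each of the 6 component trees on V_i vertices has V_i - 1 edges; summing gives V - C = 72 - 6 = 66)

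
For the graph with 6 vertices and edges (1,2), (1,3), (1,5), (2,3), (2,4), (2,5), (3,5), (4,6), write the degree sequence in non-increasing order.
[4, 3, 3, 3, 2, 1] (degrees: deg(1)=3, deg(2)=4, deg(3)=3, deg(4)=2, deg(5)=3, deg(6)=1)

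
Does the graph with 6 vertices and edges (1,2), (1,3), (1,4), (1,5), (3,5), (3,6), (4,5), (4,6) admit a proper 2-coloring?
No (odd cycle of length 3: 3 -> 1 -> 5 -> 3)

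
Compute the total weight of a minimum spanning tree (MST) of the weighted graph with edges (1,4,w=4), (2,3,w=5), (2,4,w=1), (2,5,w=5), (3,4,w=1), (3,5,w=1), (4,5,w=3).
7 (MST edges: (1,4,w=4), (2,4,w=1), (3,4,w=1), (3,5,w=1); sum of weights 4 + 1 + 1 + 1 = 7)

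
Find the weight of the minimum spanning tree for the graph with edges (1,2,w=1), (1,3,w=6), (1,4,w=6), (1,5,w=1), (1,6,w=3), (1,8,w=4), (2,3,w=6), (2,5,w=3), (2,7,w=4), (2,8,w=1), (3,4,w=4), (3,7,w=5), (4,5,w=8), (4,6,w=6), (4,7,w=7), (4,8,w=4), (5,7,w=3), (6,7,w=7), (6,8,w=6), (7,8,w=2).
16 (MST edges: (1,2,w=1), (1,5,w=1), (1,6,w=3), (2,8,w=1), (3,4,w=4), (4,8,w=4), (7,8,w=2); sum of weights 1 + 1 + 3 + 1 + 4 + 4 + 2 = 16)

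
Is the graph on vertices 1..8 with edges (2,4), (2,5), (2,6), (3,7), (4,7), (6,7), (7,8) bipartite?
Yes. Partition: {1, 2, 7}, {3, 4, 5, 6, 8}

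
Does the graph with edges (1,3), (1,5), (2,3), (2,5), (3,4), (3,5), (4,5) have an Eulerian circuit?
Yes (the graph is connected and all 5 vertices have even degree)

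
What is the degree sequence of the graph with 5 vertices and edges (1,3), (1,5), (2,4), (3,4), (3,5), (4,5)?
[3, 3, 3, 2, 1] (degrees: deg(1)=2, deg(2)=1, deg(3)=3, deg(4)=3, deg(5)=3)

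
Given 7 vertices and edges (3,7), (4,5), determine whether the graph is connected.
No, it has 5 components: {1}, {2}, {3, 7}, {4, 5}, {6}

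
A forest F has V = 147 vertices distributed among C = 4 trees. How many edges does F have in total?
143 (Each of the 4 component trees on V_i vertices has V_i - 1 edges; summing gives V - C = 147 - 4 = 143)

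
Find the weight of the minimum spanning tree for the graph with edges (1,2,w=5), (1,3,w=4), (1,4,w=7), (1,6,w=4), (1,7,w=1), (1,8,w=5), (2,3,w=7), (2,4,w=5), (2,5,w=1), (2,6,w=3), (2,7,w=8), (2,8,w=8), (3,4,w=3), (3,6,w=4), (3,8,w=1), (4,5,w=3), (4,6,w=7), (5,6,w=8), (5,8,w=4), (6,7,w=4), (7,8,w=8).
16 (MST edges: (1,6,w=4), (1,7,w=1), (2,5,w=1), (2,6,w=3), (3,4,w=3), (3,8,w=1), (4,5,w=3); sum of weights 4 + 1 + 1 + 3 + 3 + 1 + 3 = 16)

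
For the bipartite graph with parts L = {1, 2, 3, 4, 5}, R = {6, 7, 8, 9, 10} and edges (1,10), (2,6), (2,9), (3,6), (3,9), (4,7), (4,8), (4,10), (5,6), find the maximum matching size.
4 (matching: (1,10), (2,9), (3,6), (4,8); upper bound min(|L|,|R|) = min(5,5) = 5)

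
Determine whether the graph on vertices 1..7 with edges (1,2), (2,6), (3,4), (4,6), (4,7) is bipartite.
Yes. Partition: {1, 3, 5, 6, 7}, {2, 4}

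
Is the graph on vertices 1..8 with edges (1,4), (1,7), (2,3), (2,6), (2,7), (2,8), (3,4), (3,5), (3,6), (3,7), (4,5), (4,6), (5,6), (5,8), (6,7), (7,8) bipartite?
No (odd cycle of length 3: 3 -> 7 -> 6 -> 3)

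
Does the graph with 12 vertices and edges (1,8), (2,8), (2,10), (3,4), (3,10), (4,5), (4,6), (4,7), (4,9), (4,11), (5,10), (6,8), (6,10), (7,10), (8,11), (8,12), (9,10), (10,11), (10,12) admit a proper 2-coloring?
Yes. Partition: {1, 2, 3, 5, 6, 7, 9, 11, 12}, {4, 8, 10}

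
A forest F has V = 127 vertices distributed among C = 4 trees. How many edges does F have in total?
123 (Each of the 4 component trees on V_i vertices has V_i - 1 edges; summing gives V - C = 127 - 4 = 123)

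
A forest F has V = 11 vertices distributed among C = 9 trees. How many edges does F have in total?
2 (Each of the 9 component trees on V_i vertices has V_i - 1 edges; summing gives V - C = 11 - 9 = 2)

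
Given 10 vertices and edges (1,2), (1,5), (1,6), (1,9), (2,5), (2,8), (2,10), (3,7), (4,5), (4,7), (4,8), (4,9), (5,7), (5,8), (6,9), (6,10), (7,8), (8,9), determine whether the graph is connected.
Yes (BFS from 1 visits [1, 2, 5, 6, 9, 8, 10, 4, 7, 3] — all 10 vertices reached)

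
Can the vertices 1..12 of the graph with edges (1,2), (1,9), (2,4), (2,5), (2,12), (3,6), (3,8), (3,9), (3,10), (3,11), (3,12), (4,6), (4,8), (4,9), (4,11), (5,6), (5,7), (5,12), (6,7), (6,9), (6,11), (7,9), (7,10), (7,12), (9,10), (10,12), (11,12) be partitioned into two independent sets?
No (odd cycle of length 5: 4 -> 2 -> 1 -> 9 -> 6 -> 4)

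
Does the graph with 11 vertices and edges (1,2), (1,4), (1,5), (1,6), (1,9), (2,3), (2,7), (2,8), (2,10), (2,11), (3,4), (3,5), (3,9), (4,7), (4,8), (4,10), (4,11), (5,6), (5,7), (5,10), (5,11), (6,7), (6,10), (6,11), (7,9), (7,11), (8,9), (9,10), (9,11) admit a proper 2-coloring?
No (odd cycle of length 3: 5 -> 1 -> 6 -> 5)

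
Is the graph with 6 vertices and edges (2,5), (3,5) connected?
No, it has 4 components: {1}, {2, 3, 5}, {4}, {6}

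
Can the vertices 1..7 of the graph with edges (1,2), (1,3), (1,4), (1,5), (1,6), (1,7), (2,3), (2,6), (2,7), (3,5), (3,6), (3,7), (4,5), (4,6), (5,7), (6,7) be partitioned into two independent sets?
No (odd cycle of length 3: 4 -> 1 -> 6 -> 4)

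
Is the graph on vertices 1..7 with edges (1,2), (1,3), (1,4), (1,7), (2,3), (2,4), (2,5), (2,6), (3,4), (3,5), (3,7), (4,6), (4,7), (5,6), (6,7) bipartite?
No (odd cycle of length 3: 2 -> 1 -> 3 -> 2)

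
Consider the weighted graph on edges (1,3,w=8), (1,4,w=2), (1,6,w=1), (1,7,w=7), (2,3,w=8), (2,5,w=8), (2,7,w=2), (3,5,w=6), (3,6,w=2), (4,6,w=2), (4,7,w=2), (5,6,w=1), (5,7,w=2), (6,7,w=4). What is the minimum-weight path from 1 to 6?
1 (path: 1 -> 6; weights 1 = 1)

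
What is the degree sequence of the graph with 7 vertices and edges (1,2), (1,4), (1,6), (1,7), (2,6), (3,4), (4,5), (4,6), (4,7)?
[5, 4, 3, 2, 2, 1, 1] (degrees: deg(1)=4, deg(2)=2, deg(3)=1, deg(4)=5, deg(5)=1, deg(6)=3, deg(7)=2)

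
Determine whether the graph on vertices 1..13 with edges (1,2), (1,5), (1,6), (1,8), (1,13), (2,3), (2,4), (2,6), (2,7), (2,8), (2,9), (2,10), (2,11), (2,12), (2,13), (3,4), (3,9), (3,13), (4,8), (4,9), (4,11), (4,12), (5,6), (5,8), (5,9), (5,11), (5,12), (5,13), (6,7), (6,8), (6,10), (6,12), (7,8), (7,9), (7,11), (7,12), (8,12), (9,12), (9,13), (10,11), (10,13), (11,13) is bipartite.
No (odd cycle of length 3: 5 -> 1 -> 6 -> 5)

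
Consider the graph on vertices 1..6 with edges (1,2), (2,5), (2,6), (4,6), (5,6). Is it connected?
No, it has 2 components: {1, 2, 4, 5, 6}, {3}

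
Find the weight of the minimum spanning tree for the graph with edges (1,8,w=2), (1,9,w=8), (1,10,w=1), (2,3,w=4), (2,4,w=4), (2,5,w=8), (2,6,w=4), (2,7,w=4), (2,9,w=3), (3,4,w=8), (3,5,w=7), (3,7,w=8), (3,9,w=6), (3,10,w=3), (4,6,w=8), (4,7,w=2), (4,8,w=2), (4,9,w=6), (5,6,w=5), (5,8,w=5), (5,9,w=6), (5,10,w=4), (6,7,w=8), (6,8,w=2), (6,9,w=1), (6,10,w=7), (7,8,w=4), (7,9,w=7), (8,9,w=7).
20 (MST edges: (1,8,w=2), (1,10,w=1), (2,9,w=3), (3,10,w=3), (4,7,w=2), (4,8,w=2), (5,10,w=4), (6,8,w=2), (6,9,w=1); sum of weights 2 + 1 + 3 + 3 + 2 + 2 + 4 + 2 + 1 = 20)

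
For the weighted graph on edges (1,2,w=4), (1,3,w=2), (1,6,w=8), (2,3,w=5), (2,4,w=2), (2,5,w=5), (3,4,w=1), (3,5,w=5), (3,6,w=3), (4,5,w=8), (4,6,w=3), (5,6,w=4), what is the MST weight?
12 (MST edges: (1,3,w=2), (2,4,w=2), (3,4,w=1), (3,6,w=3), (5,6,w=4); sum of weights 2 + 2 + 1 + 3 + 4 = 12)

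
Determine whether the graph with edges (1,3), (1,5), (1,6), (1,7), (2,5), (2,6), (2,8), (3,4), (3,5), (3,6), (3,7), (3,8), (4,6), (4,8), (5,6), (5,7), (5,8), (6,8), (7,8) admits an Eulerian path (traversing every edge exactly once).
Yes (the graph is connected and exactly 2 vertices have odd degree: {2, 4}; any Eulerian path must start and end at those)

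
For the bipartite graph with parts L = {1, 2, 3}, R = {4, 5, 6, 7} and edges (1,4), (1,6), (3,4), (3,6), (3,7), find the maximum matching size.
2 (matching: (1,6), (3,7); upper bound min(|L|,|R|) = min(3,4) = 3)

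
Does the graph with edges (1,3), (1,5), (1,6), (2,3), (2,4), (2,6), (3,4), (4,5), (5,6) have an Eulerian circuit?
No (6 vertices have odd degree: {1, 2, 3, 4, 5, 6}; Eulerian circuit requires 0)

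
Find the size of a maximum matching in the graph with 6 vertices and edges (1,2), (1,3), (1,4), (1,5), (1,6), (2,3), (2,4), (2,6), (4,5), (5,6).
3 (matching: (1,4), (2,3), (5,6); upper bound floor(n/2) = floor(6/2) = 3)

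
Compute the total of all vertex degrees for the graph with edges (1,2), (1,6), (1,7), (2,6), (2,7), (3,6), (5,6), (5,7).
16 (handshake: sum of degrees = 2|E| = 2 x 8 = 16)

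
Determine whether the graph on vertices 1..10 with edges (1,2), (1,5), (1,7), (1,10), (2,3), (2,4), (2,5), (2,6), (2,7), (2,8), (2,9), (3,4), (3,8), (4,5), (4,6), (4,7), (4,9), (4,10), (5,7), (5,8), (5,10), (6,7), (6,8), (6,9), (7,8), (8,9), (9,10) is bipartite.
No (odd cycle of length 3: 7 -> 1 -> 2 -> 7)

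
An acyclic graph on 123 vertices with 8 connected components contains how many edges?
115 (Each of the 8 component trees on V_i vertices has V_i - 1 edges; summing gives V - C = 123 - 8 = 115)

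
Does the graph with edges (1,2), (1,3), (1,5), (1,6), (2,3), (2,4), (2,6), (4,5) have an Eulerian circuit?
Yes (the graph is connected and all 6 vertices have even degree)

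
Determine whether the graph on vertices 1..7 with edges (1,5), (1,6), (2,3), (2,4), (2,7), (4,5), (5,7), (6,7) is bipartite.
Yes. Partition: {1, 3, 4, 7}, {2, 5, 6}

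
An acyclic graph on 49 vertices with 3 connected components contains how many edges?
46 (Each of the 3 component trees on V_i vertices has V_i - 1 edges; summing gives V - C = 49 - 3 = 46)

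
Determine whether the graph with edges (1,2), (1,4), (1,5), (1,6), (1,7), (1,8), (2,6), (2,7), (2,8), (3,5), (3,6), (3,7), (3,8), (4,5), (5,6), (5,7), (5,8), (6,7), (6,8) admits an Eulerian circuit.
No (2 vertices have odd degree: {7, 8}; Eulerian circuit requires 0)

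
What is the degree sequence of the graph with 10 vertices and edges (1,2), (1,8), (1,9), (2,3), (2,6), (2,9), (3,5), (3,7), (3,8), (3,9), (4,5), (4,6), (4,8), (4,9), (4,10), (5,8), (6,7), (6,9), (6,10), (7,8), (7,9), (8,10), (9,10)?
[7, 6, 5, 5, 5, 4, 4, 4, 3, 3] (degrees: deg(1)=3, deg(2)=4, deg(3)=5, deg(4)=5, deg(5)=3, deg(6)=5, deg(7)=4, deg(8)=6, deg(9)=7, deg(10)=4)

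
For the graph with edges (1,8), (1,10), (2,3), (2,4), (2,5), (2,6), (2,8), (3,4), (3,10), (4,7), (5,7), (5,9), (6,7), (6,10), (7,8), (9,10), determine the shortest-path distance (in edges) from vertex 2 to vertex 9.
2 (path: 2 -> 5 -> 9, 2 edges)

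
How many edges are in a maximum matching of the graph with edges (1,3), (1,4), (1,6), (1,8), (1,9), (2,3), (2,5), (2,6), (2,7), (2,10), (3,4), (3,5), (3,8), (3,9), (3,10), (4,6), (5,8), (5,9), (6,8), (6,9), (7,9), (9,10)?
5 (matching: (1,4), (2,6), (3,10), (5,8), (7,9); upper bound floor(n/2) = floor(10/2) = 5)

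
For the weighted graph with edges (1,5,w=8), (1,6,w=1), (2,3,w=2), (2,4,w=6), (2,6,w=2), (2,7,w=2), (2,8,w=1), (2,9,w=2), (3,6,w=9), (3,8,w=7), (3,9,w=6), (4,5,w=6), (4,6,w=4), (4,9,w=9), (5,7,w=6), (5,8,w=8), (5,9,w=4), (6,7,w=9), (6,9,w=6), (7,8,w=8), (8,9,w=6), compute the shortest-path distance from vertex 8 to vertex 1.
4 (path: 8 -> 2 -> 6 -> 1; weights 1 + 2 + 1 = 4)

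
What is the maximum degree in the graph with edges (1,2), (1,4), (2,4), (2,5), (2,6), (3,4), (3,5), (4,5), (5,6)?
4 (attained at vertices 2, 4, 5)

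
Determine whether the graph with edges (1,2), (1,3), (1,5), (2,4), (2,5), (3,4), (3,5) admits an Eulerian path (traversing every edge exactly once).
No (4 vertices have odd degree: {1, 2, 3, 5}; Eulerian path requires 0 or 2)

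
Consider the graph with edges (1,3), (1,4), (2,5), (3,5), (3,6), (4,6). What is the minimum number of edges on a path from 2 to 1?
3 (path: 2 -> 5 -> 3 -> 1, 3 edges)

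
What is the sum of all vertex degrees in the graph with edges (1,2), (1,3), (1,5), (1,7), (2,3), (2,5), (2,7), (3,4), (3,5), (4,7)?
20 (handshake: sum of degrees = 2|E| = 2 x 10 = 20)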